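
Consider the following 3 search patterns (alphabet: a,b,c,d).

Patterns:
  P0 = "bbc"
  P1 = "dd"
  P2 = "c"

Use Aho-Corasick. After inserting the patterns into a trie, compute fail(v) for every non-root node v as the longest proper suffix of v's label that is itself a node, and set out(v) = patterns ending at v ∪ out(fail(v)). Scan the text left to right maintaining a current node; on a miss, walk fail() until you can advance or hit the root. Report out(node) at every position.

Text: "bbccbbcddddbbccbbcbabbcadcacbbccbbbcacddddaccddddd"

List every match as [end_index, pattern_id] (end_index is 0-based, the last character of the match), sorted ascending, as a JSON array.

Build:
Trie (insert patterns):
  n0 'ε': b→1 c→6 d→4
  n1 'b': b→2
  n2 'bb': c→3
  n3 'bbc': ·  ←P0
  n4 'd': d→5
  n5 'dd': ·  ←P1
  n6 'c': ·  ←P2

BFS fail/out derivation:
  n1('b'): parent n0 fail=0; on 'b' 0 → fail=0;  out ∅∪∅=∅
  n4('d'): parent n0 fail=0; on 'd' 0 → fail=0;  out ∅∪∅=∅
  n6('c'): parent n0 fail=0; on 'c' 0 → fail=0;  out {2}∪∅={2}
  n2('bb'): parent n1 fail=0; on 'b' 0 → fail=1;  out ∅∪∅=∅
  n5('dd'): parent n4 fail=0; on 'd' 0 → fail=4;  out {1}∪∅={1}
  n3('bbc'): parent n2 fail=1; on 'c' 1→0 → fail=6;  out {0}∪{2}={0,2}

Text stream:
[0] read 'b'  n0⇒n1
[1] read 'b'  n1⇒n2
[2] read 'c'  n2⇒n3  ** P0@[0:2],P2@[2:2]
[3] read 'c'  n3⇒n6 (fail-walked)  ** P2@[3:3]
[4] read 'b'  n6⇒n1 (fail-walked)
[5] read 'b'  n1⇒n2
[6] read 'c'  n2⇒n3  ** P0@[4:6],P2@[6:6]
[7] read 'd'  n3⇒n4 (fail-walked)
[8] read 'd'  n4⇒n5  ** P1@[7:8]
[9] read 'd'  n5⇒n5 (fail-walked)  ** P1@[8:9]
[10] read 'd'  n5⇒n5 (fail-walked)  ** P1@[9:10]
[11] read 'b'  n5⇒n1 (fail-walked)
[12] read 'b'  n1⇒n2
[13] read 'c'  n2⇒n3  ** P0@[11:13],P2@[13:13]
[14] read 'c'  n3⇒n6 (fail-walked)  ** P2@[14:14]
[15] read 'b'  n6⇒n1 (fail-walked)
[16] read 'b'  n1⇒n2
[17] read 'c'  n2⇒n3  ** P0@[15:17],P2@[17:17]
[18] read 'b'  n3⇒n1 (fail-walked)
[19] read 'a'  n1⇒n0 (fail-walked)
[20] read 'b'  n0⇒n1
[21] read 'b'  n1⇒n2
[22] read 'c'  n2⇒n3  ** P0@[20:22],P2@[22:22]
[23] read 'a'  n3⇒n0 (fail-walked)
[24] read 'd'  n0⇒n4
[25] read 'c'  n4⇒n6 (fail-walked)  ** P2@[25:25]
[26] read 'a'  n6⇒n0 (fail-walked)
[27] read 'c'  n0⇒n6  ** P2@[27:27]
[28] read 'b'  n6⇒n1 (fail-walked)
[29] read 'b'  n1⇒n2
[30] read 'c'  n2⇒n3  ** P0@[28:30],P2@[30:30]
[31] read 'c'  n3⇒n6 (fail-walked)  ** P2@[31:31]
[32] read 'b'  n6⇒n1 (fail-walked)
[33] read 'b'  n1⇒n2
[34] read 'b'  n2⇒n2 (fail-walked)
[35] read 'c'  n2⇒n3  ** P0@[33:35],P2@[35:35]
[36] read 'a'  n3⇒n0 (fail-walked)
[37] read 'c'  n0⇒n6  ** P2@[37:37]
[38] read 'd'  n6⇒n4 (fail-walked)
[39] read 'd'  n4⇒n5  ** P1@[38:39]
[40] read 'd'  n5⇒n5 (fail-walked)  ** P1@[39:40]
[41] read 'd'  n5⇒n5 (fail-walked)  ** P1@[40:41]
[42] read 'a'  n5⇒n0 (fail-walked)
[43] read 'c'  n0⇒n6  ** P2@[43:43]
[44] read 'c'  n6⇒n6 (fail-walked)  ** P2@[44:44]
[45] read 'd'  n6⇒n4 (fail-walked)
[46] read 'd'  n4⇒n5  ** P1@[45:46]
[47] read 'd'  n5⇒n5 (fail-walked)  ** P1@[46:47]
[48] read 'd'  n5⇒n5 (fail-walked)  ** P1@[47:48]
[49] read 'd'  n5⇒n5 (fail-walked)  ** P1@[48:49]

Result: [[2,0],[2,2],[3,2],[6,0],[6,2],[8,1],[9,1],[10,1],[13,0],[13,2],[14,2],[17,0],[17,2],[22,0],[22,2],[25,2],[27,2],[30,0],[30,2],[31,2],[35,0],[35,2],[37,2],[39,1],[40,1],[41,1],[43,2],[44,2],[46,1],[47,1],[48,1],[49,1]]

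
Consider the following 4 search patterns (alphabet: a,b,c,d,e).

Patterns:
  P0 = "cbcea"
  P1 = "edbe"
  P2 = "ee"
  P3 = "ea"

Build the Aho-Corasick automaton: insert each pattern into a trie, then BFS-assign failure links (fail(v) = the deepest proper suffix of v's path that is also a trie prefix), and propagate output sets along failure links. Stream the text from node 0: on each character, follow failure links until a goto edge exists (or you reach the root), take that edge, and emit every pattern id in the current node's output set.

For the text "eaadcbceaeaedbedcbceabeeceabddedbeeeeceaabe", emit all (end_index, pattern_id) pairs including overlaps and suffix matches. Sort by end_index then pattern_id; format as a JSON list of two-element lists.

Construct AC machine:
Trie nodes:
  n0 'ε': c→1 e→6
  n1 'c': b→2
  n2 'cb': c→3
  n3 'cbc': e→4
  n4 'cbce': a→5
  n5 'cbcea': ·  [P0 ends]
  n6 'e': a→11 d→7 e→10
  n7 'ed': b→8
  n8 'edb': e→9
  n9 'edbe': ·  [P1 ends]
  n10 'ee': ·  [P2 ends]
  n11 'ea': ·  [P3 ends]

Failure links (BFS by depth):
  fail(1) 'c': from fail(0)=0 chase 'c': 0 ⇒ 0;  out=∅∪out(0)=∅
  fail(6) 'e': from fail(0)=0 chase 'e': 0 ⇒ 0;  out=∅∪out(0)=∅
  fail(2) 'cb': from fail(1)=0 chase 'b': 0 ⇒ 0;  out=∅∪out(0)=∅
  fail(7) 'ed': from fail(6)=0 chase 'd': 0 ⇒ 0;  out=∅∪out(0)=∅
  fail(10) 'ee': from fail(6)=0 chase 'e': 0 ⇒ 6;  out={2}∪out(6)={2}
  fail(11) 'ea': from fail(6)=0 chase 'a': 0 ⇒ 0;  out={3}∪out(0)={3}
  fail(3) 'cbc': from fail(2)=0 chase 'c': 0 ⇒ 1;  out=∅∪out(1)=∅
  fail(8) 'edb': from fail(7)=0 chase 'b': 0 ⇒ 0;  out=∅∪out(0)=∅
  fail(4) 'cbce': from fail(3)=1 chase 'e': 1→0 ⇒ 6;  out=∅∪out(6)=∅
  fail(9) 'edbe': from fail(8)=0 chase 'e': 0 ⇒ 6;  out={1}∪out(6)={1}
  fail(5) 'cbcea': from fail(4)=6 chase 'a': 6 ⇒ 11;  out={0}∪out(11)={0,3}

Run:
pos 0 'e': at 6
pos 1 'a': at 11  → match P3@[0:1]
pos 2 'a': at 0 ·f
pos 3 'd': at 0
pos 4 'c': at 1
pos 5 'b': at 2
pos 6 'c': at 3
pos 7 'e': at 4
pos 8 'a': at 5  → match P0@[4:8],P3@[7:8]
pos 9 'e': at 6 ·f
pos 10 'a': at 11  → match P3@[9:10]
pos 11 'e': at 6 ·f
pos 12 'd': at 7
pos 13 'b': at 8
pos 14 'e': at 9  → match P1@[11:14]
pos 15 'd': at 7 ·f
pos 16 'c': at 1 ·f
pos 17 'b': at 2
pos 18 'c': at 3
pos 19 'e': at 4
pos 20 'a': at 5  → match P0@[16:20],P3@[19:20]
pos 21 'b': at 0 ·f
pos 22 'e': at 6
pos 23 'e': at 10  → match P2@[22:23]
pos 24 'c': at 1 ·f
pos 25 'e': at 6 ·f
pos 26 'a': at 11  → match P3@[25:26]
pos 27 'b': at 0 ·f
pos 28 'd': at 0
pos 29 'd': at 0
pos 30 'e': at 6
pos 31 'd': at 7
pos 32 'b': at 8
pos 33 'e': at 9  → match P1@[30:33]
pos 34 'e': at 10 ·f  → match P2@[33:34]
pos 35 'e': at 10 ·f  → match P2@[34:35]
pos 36 'e': at 10 ·f  → match P2@[35:36]
pos 37 'c': at 1 ·f
pos 38 'e': at 6 ·f
pos 39 'a': at 11  → match P3@[38:39]
pos 40 'a': at 0 ·f
pos 41 'b': at 0
pos 42 'e': at 6

All matches (sorted): [[1,3],[8,0],[8,3],[10,3],[14,1],[20,0],[20,3],[23,2],[26,3],[33,1],[34,2],[35,2],[36,2],[39,3]]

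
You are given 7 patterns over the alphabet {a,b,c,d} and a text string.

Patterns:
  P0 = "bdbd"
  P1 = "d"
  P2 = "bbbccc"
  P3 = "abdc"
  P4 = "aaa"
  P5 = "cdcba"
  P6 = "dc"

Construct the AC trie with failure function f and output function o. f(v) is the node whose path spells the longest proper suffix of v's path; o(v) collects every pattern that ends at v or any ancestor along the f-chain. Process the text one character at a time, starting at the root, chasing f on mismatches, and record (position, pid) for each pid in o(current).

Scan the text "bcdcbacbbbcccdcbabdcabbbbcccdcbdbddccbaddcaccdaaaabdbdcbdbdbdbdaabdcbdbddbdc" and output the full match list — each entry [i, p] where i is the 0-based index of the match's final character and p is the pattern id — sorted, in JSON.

Construct AC machine:
Trie nodes:
  n0 'ε': a→11 b→1 c→17 d→5
  n1 'b': b→6 d→2
  n2 'bd': b→3
  n3 'bdb': d→4
  n4 'bdbd': ·  [P0 ends]
  n5 'd': c→22  [P1 ends]
  n6 'bb': b→7
  n7 'bbb': c→8
  n8 'bbbc': c→9
  n9 'bbbcc': c→10
  n10 'bbbccc': ·  [P2 ends]
  n11 'a': a→15 b→12
  n12 'ab': d→13
  n13 'abd': c→14
  n14 'abdc': ·  [P3 ends]
  n15 'aa': a→16
  n16 'aaa': ·  [P4 ends]
  n17 'c': d→18
  n18 'cd': c→19
  n19 'cdc': b→20
  n20 'cdcb': a→21
  n21 'cdcba': ·  [P5 ends]
  n22 'dc': ·  [P6 ends]

Failure links (BFS by depth):
  fail(1) 'b': from fail(0)=0 chase 'b': 0 ⇒ 0;  out=∅∪out(0)=∅
  fail(5) 'd': from fail(0)=0 chase 'd': 0 ⇒ 0;  out={1}∪out(0)={1}
  fail(11) 'a': from fail(0)=0 chase 'a': 0 ⇒ 0;  out=∅∪out(0)=∅
  fail(17) 'c': from fail(0)=0 chase 'c': 0 ⇒ 0;  out=∅∪out(0)=∅
  fail(2) 'bd': from fail(1)=0 chase 'd': 0 ⇒ 5;  out=∅∪out(5)={1}
  fail(6) 'bb': from fail(1)=0 chase 'b': 0 ⇒ 1;  out=∅∪out(1)=∅
  fail(12) 'ab': from fail(11)=0 chase 'b': 0 ⇒ 1;  out=∅∪out(1)=∅
  fail(15) 'aa': from fail(11)=0 chase 'a': 0 ⇒ 11;  out=∅∪out(11)=∅
  fail(18) 'cd': from fail(17)=0 chase 'd': 0 ⇒ 5;  out=∅∪out(5)={1}
  fail(22) 'dc': from fail(5)=0 chase 'c': 0 ⇒ 17;  out={6}∪out(17)={6}
  fail(3) 'bdb': from fail(2)=5 chase 'b': 5→0 ⇒ 1;  out=∅∪out(1)=∅
  fail(7) 'bbb': from fail(6)=1 chase 'b': 1 ⇒ 6;  out=∅∪out(6)=∅
  fail(13) 'abd': from fail(12)=1 chase 'd': 1 ⇒ 2;  out=∅∪out(2)={1}
  fail(16) 'aaa': from fail(15)=11 chase 'a': 11 ⇒ 15;  out={4}∪out(15)={4}
  fail(19) 'cdc': from fail(18)=5 chase 'c': 5 ⇒ 22;  out=∅∪out(22)={6}
  fail(4) 'bdbd': from fail(3)=1 chase 'd': 1 ⇒ 2;  out={0}∪out(2)={0,1}
  fail(8) 'bbbc': from fail(7)=6 chase 'c': 6→1→0 ⇒ 17;  out=∅∪out(17)=∅
  fail(14) 'abdc': from fail(13)=2 chase 'c': 2→5 ⇒ 22;  out={3}∪out(22)={3,6}
  fail(20) 'cdcb': from fail(19)=22 chase 'b': 22→17→0 ⇒ 1;  out=∅∪out(1)=∅
  fail(9) 'bbbcc': from fail(8)=17 chase 'c': 17→0 ⇒ 17;  out=∅∪out(17)=∅
  fail(21) 'cdcba': from fail(20)=1 chase 'a': 1→0 ⇒ 11;  out={5}∪out(11)={5}
  fail(10) 'bbbccc': from fail(9)=17 chase 'c': 17→0 ⇒ 17;  out={2}∪out(17)={2}

Scan:
pos 0 'b': at 1
pos 1 'c': at 17 (via fail)
pos 2 'd': at 18  → match P1@[2:2]
pos 3 'c': at 19  → match P6@[2:3]
pos 4 'b': at 20
pos 5 'a': at 21  → match P5@[1:5]
pos 6 'c': at 17 (via fail)
pos 7 'b': at 1 (via fail)
pos 8 'b': at 6
pos 9 'b': at 7
pos 10 'c': at 8
pos 11 'c': at 9
pos 12 'c': at 10  → match P2@[7:12]
pos 13 'd': at 18 (via fail)  → match P1@[13:13]
pos 14 'c': at 19  → match P6@[13:14]
pos 15 'b': at 20
pos 16 'a': at 21  → match P5@[12:16]
pos 17 'b': at 12 (via fail)
pos 18 'd': at 13  → match P1@[18:18]
pos 19 'c': at 14  → match P3@[16:19],P6@[18:19]
pos 20 'a': at 11 (via fail)
pos 21 'b': at 12
pos 22 'b': at 6 (via fail)
pos 23 'b': at 7
pos 24 'b': at 7 (via fail)
pos 25 'c': at 8
pos 26 'c': at 9
pos 27 'c': at 10  → match P2@[22:27]
pos 28 'd': at 18 (via fail)  → match P1@[28:28]
pos 29 'c': at 19  → match P6@[28:29]
pos 30 'b': at 20
pos 31 'd': at 2 (via fail)  → match P1@[31:31]
pos 32 'b': at 3
pos 33 'd': at 4  → match P0@[30:33],P1@[33:33]
pos 34 'd': at 5 (via fail)  → match P1@[34:34]
pos 35 'c': at 22  → match P6@[34:35]
pos 36 'c': at 17 (via fail)
pos 37 'b': at 1 (via fail)
pos 38 'a': at 11 (via fail)
pos 39 'd': at 5 (via fail)  → match P1@[39:39]
pos 40 'd': at 5 (via fail)  → match P1@[40:40]
pos 41 'c': at 22  → match P6@[40:41]
pos 42 'a': at 11 (via fail)
pos 43 'c': at 17 (via fail)
pos 44 'c': at 17 (via fail)
pos 45 'd': at 18  → match P1@[45:45]
pos 46 'a': at 11 (via fail)
pos 47 'a': at 15
pos 48 'a': at 16  → match P4@[46:48]
pos 49 'a': at 16 (via fail)  → match P4@[47:49]
pos 50 'b': at 12 (via fail)
pos 51 'd': at 13  → match P1@[51:51]
pos 52 'b': at 3 (via fail)
pos 53 'd': at 4  → match P0@[50:53],P1@[53:53]
pos 54 'c': at 22 (via fail)  → match P6@[53:54]
pos 55 'b': at 1 (via fail)
pos 56 'd': at 2  → match P1@[56:56]
pos 57 'b': at 3
pos 58 'd': at 4  → match P0@[55:58],P1@[58:58]
pos 59 'b': at 3 (via fail)
pos 60 'd': at 4  → match P0@[57:60],P1@[60:60]
pos 61 'b': at 3 (via fail)
pos 62 'd': at 4  → match P0@[59:62],P1@[62:62]
pos 63 'a': at 11 (via fail)
pos 64 'a': at 15
pos 65 'b': at 12 (via fail)
pos 66 'd': at 13  → match P1@[66:66]
pos 67 'c': at 14  → match P3@[64:67],P6@[66:67]
pos 68 'b': at 1 (via fail)
pos 69 'd': at 2  → match P1@[69:69]
pos 70 'b': at 3
pos 71 'd': at 4  → match P0@[68:71],P1@[71:71]
pos 72 'd': at 5 (via fail)  → match P1@[72:72]
pos 73 'b': at 1 (via fail)
pos 74 'd': at 2  → match P1@[74:74]
pos 75 'c': at 22 (via fail)  → match P6@[74:75]

All matches (sorted): [[2,1],[3,6],[5,5],[12,2],[13,1],[14,6],[16,5],[18,1],[19,3],[19,6],[27,2],[28,1],[29,6],[31,1],[33,0],[33,1],[34,1],[35,6],[39,1],[40,1],[41,6],[45,1],[48,4],[49,4],[51,1],[53,0],[53,1],[54,6],[56,1],[58,0],[58,1],[60,0],[60,1],[62,0],[62,1],[66,1],[67,3],[67,6],[69,1],[71,0],[71,1],[72,1],[74,1],[75,6]]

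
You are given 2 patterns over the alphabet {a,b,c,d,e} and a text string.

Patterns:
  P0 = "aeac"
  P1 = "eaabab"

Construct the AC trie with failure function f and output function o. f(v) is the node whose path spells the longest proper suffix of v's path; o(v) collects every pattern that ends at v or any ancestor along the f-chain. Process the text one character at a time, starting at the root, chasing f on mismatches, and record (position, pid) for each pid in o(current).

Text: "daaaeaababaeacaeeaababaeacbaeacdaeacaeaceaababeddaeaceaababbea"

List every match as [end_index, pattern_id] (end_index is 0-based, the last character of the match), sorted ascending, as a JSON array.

Construct AC machine:
Trie (insert patterns):
  n0 'ε': a→1 e→5
  n1 'a': e→2
  n2 'ae': a→3
  n3 'aea': c→4
  n4 'aeac': ·  ←P0
  n5 'e': a→6
  n6 'ea': a→7
  n7 'eaa': b→8
  n8 'eaab': a→9
  n9 'eaaba': b→10
  n10 'eaabab': ·  ←P1

BFS fail/out derivation:
  n1('a'): parent n0 fail=0; on 'a' 0 → fail=0;  out ∅∪∅=∅
  n5('e'): parent n0 fail=0; on 'e' 0 → fail=0;  out ∅∪∅=∅
  n2('ae'): parent n1 fail=0; on 'e' 0 → fail=5;  out ∅∪∅=∅
  n6('ea'): parent n5 fail=0; on 'a' 0 → fail=1;  out ∅∪∅=∅
  n3('aea'): parent n2 fail=5; on 'a' 5 → fail=6;  out ∅∪∅=∅
  n7('eaa'): parent n6 fail=1; on 'a' 1→0 → fail=1;  out ∅∪∅=∅
  n4('aeac'): parent n3 fail=6; on 'c' 6→1→0 → fail=0;  out {0}∪∅={0}
  n8('eaab'): parent n7 fail=1; on 'b' 1→0 → fail=0;  out ∅∪∅=∅
  n9('eaaba'): parent n8 fail=0; on 'a' 0 → fail=1;  out ∅∪∅=∅
  n10('eaabab'): parent n9 fail=1; on 'b' 1→0 → fail=0;  out {1}∪∅={1}

Scan:
[0] read 'd'  n0⇒n0
[1] read 'a'  n0⇒n1
[2] read 'a'  n1⇒n1 (via fail)
[3] read 'a'  n1⇒n1 (via fail)
[4] read 'e'  n1⇒n2
[5] read 'a'  n2⇒n3
[6] read 'a'  n3⇒n7 (via fail)
[7] read 'b'  n7⇒n8
[8] read 'a'  n8⇒n9
[9] read 'b'  n9⇒n10  emit P1@[4:9]
[10] read 'a'  n10⇒n1 (via fail)
[11] read 'e'  n1⇒n2
[12] read 'a'  n2⇒n3
[13] read 'c'  n3⇒n4  emit P0@[10:13]
[14] read 'a'  n4⇒n1 (via fail)
[15] read 'e'  n1⇒n2
[16] read 'e'  n2⇒n5 (via fail)
[17] read 'a'  n5⇒n6
[18] read 'a'  n6⇒n7
[19] read 'b'  n7⇒n8
[20] read 'a'  n8⇒n9
[21] read 'b'  n9⇒n10  emit P1@[16:21]
[22] read 'a'  n10⇒n1 (via fail)
[23] read 'e'  n1⇒n2
[24] read 'a'  n2⇒n3
[25] read 'c'  n3⇒n4  emit P0@[22:25]
[26] read 'b'  n4⇒n0 (via fail)
[27] read 'a'  n0⇒n1
[28] read 'e'  n1⇒n2
[29] read 'a'  n2⇒n3
[30] read 'c'  n3⇒n4  emit P0@[27:30]
[31] read 'd'  n4⇒n0 (via fail)
[32] read 'a'  n0⇒n1
[33] read 'e'  n1⇒n2
[34] read 'a'  n2⇒n3
[35] read 'c'  n3⇒n4  emit P0@[32:35]
[36] read 'a'  n4⇒n1 (via fail)
[37] read 'e'  n1⇒n2
[38] read 'a'  n2⇒n3
[39] read 'c'  n3⇒n4  emit P0@[36:39]
[40] read 'e'  n4⇒n5 (via fail)
[41] read 'a'  n5⇒n6
[42] read 'a'  n6⇒n7
[43] read 'b'  n7⇒n8
[44] read 'a'  n8⇒n9
[45] read 'b'  n9⇒n10  emit P1@[40:45]
[46] read 'e'  n10⇒n5 (via fail)
[47] read 'd'  n5⇒n0 (via fail)
[48] read 'd'  n0⇒n0
[49] read 'a'  n0⇒n1
[50] read 'e'  n1⇒n2
[51] read 'a'  n2⇒n3
[52] read 'c'  n3⇒n4  emit P0@[49:52]
[53] read 'e'  n4⇒n5 (via fail)
[54] read 'a'  n5⇒n6
[55] read 'a'  n6⇒n7
[56] read 'b'  n7⇒n8
[57] read 'a'  n8⇒n9
[58] read 'b'  n9⇒n10  emit P1@[53:58]
[59] read 'b'  n10⇒n0 (via fail)
[60] read 'e'  n0⇒n5
[61] read 'a'  n5⇒n6

Matches: [[9,1],[13,0],[21,1],[25,0],[30,0],[35,0],[39,0],[45,1],[52,0],[58,1]]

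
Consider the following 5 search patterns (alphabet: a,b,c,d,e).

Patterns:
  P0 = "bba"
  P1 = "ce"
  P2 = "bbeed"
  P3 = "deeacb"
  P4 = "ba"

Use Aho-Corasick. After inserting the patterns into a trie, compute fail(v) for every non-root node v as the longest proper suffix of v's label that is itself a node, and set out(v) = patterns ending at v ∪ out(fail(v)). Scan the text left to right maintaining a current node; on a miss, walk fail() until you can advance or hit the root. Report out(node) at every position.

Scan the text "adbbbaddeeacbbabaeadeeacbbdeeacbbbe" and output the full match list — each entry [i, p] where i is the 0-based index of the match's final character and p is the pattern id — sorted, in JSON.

Build:
Trie nodes:
  0='ε' goto b→1 c→4 d→9
  1='b' goto a→15 b→2
  2='bb' goto a→3 e→6
  3='bba' goto ·  ←P0
  4='c' goto e→5
  5='ce' goto ·  ←P1
  6='bbe' goto e→7
  7='bbee' goto d→8
  8='bbeed' goto ·  ←P2
  9='d' goto e→10
  10='de' goto e→11
  11='dee' goto a→12
  12='deea' goto c→13
  13='deeac' goto b→14
  14='deeacb' goto ·  ←P3
  15='ba' goto ·  ←P4

Failure links (BFS by depth):
  fail(1) 'b': from fail(0)=0 chase 'b': 0 ⇒ 0;  out=∅∪out(0)=∅
  fail(4) 'c': from fail(0)=0 chase 'c': 0 ⇒ 0;  out=∅∪out(0)=∅
  fail(9) 'd': from fail(0)=0 chase 'd': 0 ⇒ 0;  out=∅∪out(0)=∅
  fail(2) 'bb': from fail(1)=0 chase 'b': 0 ⇒ 1;  out=∅∪out(1)=∅
  fail(5) 'ce': from fail(4)=0 chase 'e': 0 ⇒ 0;  out={1}∪out(0)={1}
  fail(10) 'de': from fail(9)=0 chase 'e': 0 ⇒ 0;  out=∅∪out(0)=∅
  fail(15) 'ba': from fail(1)=0 chase 'a': 0 ⇒ 0;  out={4}∪out(0)={4}
  fail(3) 'bba': from fail(2)=1 chase 'a': 1 ⇒ 15;  out={0}∪out(15)={0,4}
  fail(6) 'bbe': from fail(2)=1 chase 'e': 1→0 ⇒ 0;  out=∅∪out(0)=∅
  fail(11) 'dee': from fail(10)=0 chase 'e': 0 ⇒ 0;  out=∅∪out(0)=∅
  fail(7) 'bbee': from fail(6)=0 chase 'e': 0 ⇒ 0;  out=∅∪out(0)=∅
  fail(12) 'deea': from fail(11)=0 chase 'a': 0 ⇒ 0;  out=∅∪out(0)=∅
  fail(8) 'bbeed': from fail(7)=0 chase 'd': 0 ⇒ 9;  out={2}∪out(9)={2}
  fail(13) 'deeac': from fail(12)=0 chase 'c': 0 ⇒ 4;  out=∅∪out(4)=∅
  fail(14) 'deeacb': from fail(13)=4 chase 'b': 4→0 ⇒ 1;  out={3}∪out(1)={3}

Scan:
i=0 'a': node 0→0
i=1 'd': node 0→9
i=2 'b': node 9→1 (via fail)
i=3 'b': node 1→2
i=4 'b': node 2→2 (via fail)
i=5 'a': node 2→3  → match P0@[3:5],P4@[4:5]
i=6 'd': node 3→9 (via fail)
i=7 'd': node 9→9 (via fail)
i=8 'e': node 9→10
i=9 'e': node 10→11
i=10 'a': node 11→12
i=11 'c': node 12→13
i=12 'b': node 13→14  → match P3@[7:12]
i=13 'b': node 14→2 (via fail)
i=14 'a': node 2→3  → match P0@[12:14],P4@[13:14]
i=15 'b': node 3→1 (via fail)
i=16 'a': node 1→15  → match P4@[15:16]
i=17 'e': node 15→0 (via fail)
i=18 'a': node 0→0
i=19 'd': node 0→9
i=20 'e': node 9→10
i=21 'e': node 10→11
i=22 'a': node 11→12
i=23 'c': node 12→13
i=24 'b': node 13→14  → match P3@[19:24]
i=25 'b': node 14→2 (via fail)
i=26 'd': node 2→9 (via fail)
i=27 'e': node 9→10
i=28 'e': node 10→11
i=29 'a': node 11→12
i=30 'c': node 12→13
i=31 'b': node 13→14  → match P3@[26:31]
i=32 'b': node 14→2 (via fail)
i=33 'b': node 2→2 (via fail)
i=34 'e': node 2→6

All matches (sorted): [[5,0],[5,4],[12,3],[14,0],[14,4],[16,4],[24,3],[31,3]]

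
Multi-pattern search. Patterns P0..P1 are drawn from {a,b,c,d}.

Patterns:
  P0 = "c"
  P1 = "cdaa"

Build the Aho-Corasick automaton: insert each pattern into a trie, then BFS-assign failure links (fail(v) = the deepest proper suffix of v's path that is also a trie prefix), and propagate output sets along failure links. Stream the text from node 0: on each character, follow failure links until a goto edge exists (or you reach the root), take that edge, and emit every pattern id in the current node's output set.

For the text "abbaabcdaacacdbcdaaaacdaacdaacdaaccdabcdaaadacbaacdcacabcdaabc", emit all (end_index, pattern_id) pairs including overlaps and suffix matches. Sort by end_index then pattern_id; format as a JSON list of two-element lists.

Construct AC machine:
Trie nodes:
  n0 'ε': c→1
  n1 'c': d→2  [P0 ends]
  n2 'cd': a→3
  n3 'cda': a→4
  n4 'cdaa': ·  [P1 ends]

BFS fail/out derivation:
  n1('c'): parent n0 fail=0; on 'c' 0 → fail=0;  out {0}∪∅={0}
  n2('cd'): parent n1 fail=0; on 'd' 0 → fail=0;  out ∅∪∅=∅
  n3('cda'): parent n2 fail=0; on 'a' 0 → fail=0;  out ∅∪∅=∅
  n4('cdaa'): parent n3 fail=0; on 'a' 0 → fail=0;  out {1}∪∅={1}

Text stream:
pos 0 'a': at 0
pos 1 'b': at 0
pos 2 'b': at 0
pos 3 'a': at 0
pos 4 'a': at 0
pos 5 'b': at 0
pos 6 'c': at 1  emit P0@[6:6]
pos 7 'd': at 2
pos 8 'a': at 3
pos 9 'a': at 4  emit P1@[6:9]
pos 10 'c': at 1 (via fail)  emit P0@[10:10]
pos 11 'a': at 0 (via fail)
pos 12 'c': at 1  emit P0@[12:12]
pos 13 'd': at 2
pos 14 'b': at 0 (via fail)
pos 15 'c': at 1  emit P0@[15:15]
pos 16 'd': at 2
pos 17 'a': at 3
pos 18 'a': at 4  emit P1@[15:18]
pos 19 'a': at 0 (via fail)
pos 20 'a': at 0
pos 21 'c': at 1  emit P0@[21:21]
pos 22 'd': at 2
pos 23 'a': at 3
pos 24 'a': at 4  emit P1@[21:24]
pos 25 'c': at 1 (via fail)  emit P0@[25:25]
pos 26 'd': at 2
pos 27 'a': at 3
pos 28 'a': at 4  emit P1@[25:28]
pos 29 'c': at 1 (via fail)  emit P0@[29:29]
pos 30 'd': at 2
pos 31 'a': at 3
pos 32 'a': at 4  emit P1@[29:32]
pos 33 'c': at 1 (via fail)  emit P0@[33:33]
pos 34 'c': at 1 (via fail)  emit P0@[34:34]
pos 35 'd': at 2
pos 36 'a': at 3
pos 37 'b': at 0 (via fail)
pos 38 'c': at 1  emit P0@[38:38]
pos 39 'd': at 2
pos 40 'a': at 3
pos 41 'a': at 4  emit P1@[38:41]
pos 42 'a': at 0 (via fail)
pos 43 'd': at 0
pos 44 'a': at 0
pos 45 'c': at 1  emit P0@[45:45]
pos 46 'b': at 0 (via fail)
pos 47 'a': at 0
pos 48 'a': at 0
pos 49 'c': at 1  emit P0@[49:49]
pos 50 'd': at 2
pos 51 'c': at 1 (via fail)  emit P0@[51:51]
pos 52 'a': at 0 (via fail)
pos 53 'c': at 1  emit P0@[53:53]
pos 54 'a': at 0 (via fail)
pos 55 'b': at 0
pos 56 'c': at 1  emit P0@[56:56]
pos 57 'd': at 2
pos 58 'a': at 3
pos 59 'a': at 4  emit P1@[56:59]
pos 60 'b': at 0 (via fail)
pos 61 'c': at 1  emit P0@[61:61]

Matches: [[6,0],[9,1],[10,0],[12,0],[15,0],[18,1],[21,0],[24,1],[25,0],[28,1],[29,0],[32,1],[33,0],[34,0],[38,0],[41,1],[45,0],[49,0],[51,0],[53,0],[56,0],[59,1],[61,0]]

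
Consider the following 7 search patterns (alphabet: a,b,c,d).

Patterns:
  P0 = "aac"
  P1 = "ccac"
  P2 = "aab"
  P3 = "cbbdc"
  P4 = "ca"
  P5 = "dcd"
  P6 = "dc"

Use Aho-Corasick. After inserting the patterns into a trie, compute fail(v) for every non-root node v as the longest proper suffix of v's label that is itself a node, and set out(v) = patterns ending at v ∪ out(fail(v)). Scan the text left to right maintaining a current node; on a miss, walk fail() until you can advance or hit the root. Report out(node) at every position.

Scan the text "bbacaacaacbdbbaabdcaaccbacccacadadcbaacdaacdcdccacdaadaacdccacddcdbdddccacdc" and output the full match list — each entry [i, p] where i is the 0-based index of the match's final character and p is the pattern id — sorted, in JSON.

Build automaton:
Trie nodes:
  0='ε' goto a→1 c→4 d→14
  1='a' goto a→2
  2='aa' goto b→8 c→3
  3='aac' goto ·  ←P0
  4='c' goto a→13 b→9 c→5
  5='cc' goto a→6
  6='cca' goto c→7
  7='ccac' goto ·  ←P1
  8='aab' goto ·  ←P2
  9='cb' goto b→10
  10='cbb' goto d→11
  11='cbbd' goto c→12
  12='cbbdc' goto ·  ←P3
  13='ca' goto ·  ←P4
  14='d' goto c→15
  15='dc' goto d→16  ←P6
  16='dcd' goto ·  ←P5

Failure links (BFS by depth):
  n1('a'): parent n0 fail=0; on 'a' 0 → fail=0;  out ∅∪∅=∅
  n4('c'): parent n0 fail=0; on 'c' 0 → fail=0;  out ∅∪∅=∅
  n14('d'): parent n0 fail=0; on 'd' 0 → fail=0;  out ∅∪∅=∅
  n2('aa'): parent n1 fail=0; on 'a' 0 → fail=1;  out ∅∪∅=∅
  n5('cc'): parent n4 fail=0; on 'c' 0 → fail=4;  out ∅∪∅=∅
  n9('cb'): parent n4 fail=0; on 'b' 0 → fail=0;  out ∅∪∅=∅
  n13('ca'): parent n4 fail=0; on 'a' 0 → fail=1;  out {4}∪∅={4}
  n15('dc'): parent n14 fail=0; on 'c' 0 → fail=4;  out {6}∪∅={6}
  n3('aac'): parent n2 fail=1; on 'c' 1→0 → fail=4;  out {0}∪∅={0}
  n6('cca'): parent n5 fail=4; on 'a' 4 → fail=13;  out ∅∪{4}={4}
  n8('aab'): parent n2 fail=1; on 'b' 1→0 → fail=0;  out {2}∪∅={2}
  n10('cbb'): parent n9 fail=0; on 'b' 0 → fail=0;  out ∅∪∅=∅
  n16('dcd'): parent n15 fail=4; on 'd' 4→0 → fail=14;  out {5}∪∅={5}
  n7('ccac'): parent n6 fail=13; on 'c' 13→1→0 → fail=4;  out {1}∪∅={1}
  n11('cbbd'): parent n10 fail=0; on 'd' 0 → fail=14;  out ∅∪∅=∅
  n12('cbbdc'): parent n11 fail=14; on 'c' 14 → fail=15;  out {3}∪{6}={3,6}

Run:
pos 0 'b': at 0
pos 1 'b': at 0
pos 2 'a': at 1
pos 3 'c': at 4 ·f
pos 4 'a': at 13  emit P4@[3:4]
pos 5 'a': at 2 ·f
pos 6 'c': at 3  emit P0@[4:6]
pos 7 'a': at 13 ·f  emit P4@[6:7]
pos 8 'a': at 2 ·f
pos 9 'c': at 3  emit P0@[7:9]
pos 10 'b': at 9 ·f
pos 11 'd': at 14 ·f
pos 12 'b': at 0 ·f
pos 13 'b': at 0
pos 14 'a': at 1
pos 15 'a': at 2
pos 16 'b': at 8  emit P2@[14:16]
pos 17 'd': at 14 ·f
pos 18 'c': at 15  emit P6@[17:18]
pos 19 'a': at 13 ·f  emit P4@[18:19]
pos 20 'a': at 2 ·f
pos 21 'c': at 3  emit P0@[19:21]
pos 22 'c': at 5 ·f
pos 23 'b': at 9 ·f
pos 24 'a': at 1 ·f
pos 25 'c': at 4 ·f
pos 26 'c': at 5
pos 27 'c': at 5 ·f
pos 28 'a': at 6  emit P4@[27:28]
pos 29 'c': at 7  emit P1@[26:29]
pos 30 'a': at 13 ·f  emit P4@[29:30]
pos 31 'd': at 14 ·f
pos 32 'a': at 1 ·f
pos 33 'd': at 14 ·f
pos 34 'c': at 15  emit P6@[33:34]
pos 35 'b': at 9 ·f
pos 36 'a': at 1 ·f
pos 37 'a': at 2
pos 38 'c': at 3  emit P0@[36:38]
pos 39 'd': at 14 ·f
pos 40 'a': at 1 ·f
pos 41 'a': at 2
pos 42 'c': at 3  emit P0@[40:42]
pos 43 'd': at 14 ·f
pos 44 'c': at 15  emit P6@[43:44]
pos 45 'd': at 16  emit P5@[43:45]
pos 46 'c': at 15 ·f  emit P6@[45:46]
pos 47 'c': at 5 ·f
pos 48 'a': at 6  emit P4@[47:48]
pos 49 'c': at 7  emit P1@[46:49]
pos 50 'd': at 14 ·f
pos 51 'a': at 1 ·f
pos 52 'a': at 2
pos 53 'd': at 14 ·f
pos 54 'a': at 1 ·f
pos 55 'a': at 2
pos 56 'c': at 3  emit P0@[54:56]
pos 57 'd': at 14 ·f
pos 58 'c': at 15  emit P6@[57:58]
pos 59 'c': at 5 ·f
pos 60 'a': at 6  emit P4@[59:60]
pos 61 'c': at 7  emit P1@[58:61]
pos 62 'd': at 14 ·f
pos 63 'd': at 14 ·f
pos 64 'c': at 15  emit P6@[63:64]
pos 65 'd': at 16  emit P5@[63:65]
pos 66 'b': at 0 ·f
pos 67 'd': at 14
pos 68 'd': at 14 ·f
pos 69 'd': at 14 ·f
pos 70 'c': at 15  emit P6@[69:70]
pos 71 'c': at 5 ·f
pos 72 'a': at 6  emit P4@[71:72]
pos 73 'c': at 7  emit P1@[70:73]
pos 74 'd': at 14 ·f
pos 75 'c': at 15  emit P6@[74:75]

All matches (sorted): [[4,4],[6,0],[7,4],[9,0],[16,2],[18,6],[19,4],[21,0],[28,4],[29,1],[30,4],[34,6],[38,0],[42,0],[44,6],[45,5],[46,6],[48,4],[49,1],[56,0],[58,6],[60,4],[61,1],[64,6],[65,5],[70,6],[72,4],[73,1],[75,6]]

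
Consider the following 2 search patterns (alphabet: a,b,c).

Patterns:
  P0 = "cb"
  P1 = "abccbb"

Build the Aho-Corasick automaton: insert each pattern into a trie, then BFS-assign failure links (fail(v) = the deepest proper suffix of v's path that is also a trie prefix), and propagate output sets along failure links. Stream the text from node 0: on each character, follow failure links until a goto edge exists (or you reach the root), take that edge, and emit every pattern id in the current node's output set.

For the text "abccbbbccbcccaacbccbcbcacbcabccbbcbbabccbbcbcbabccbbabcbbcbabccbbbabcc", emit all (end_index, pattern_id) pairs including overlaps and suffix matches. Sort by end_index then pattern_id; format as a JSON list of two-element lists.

Construct AC machine:
Trie (insert patterns):
  n0 'ε': a→3 c→1
  n1 'c': b→2
  n2 'cb': ·  ←P0
  n3 'a': b→4
  n4 'ab': c→5
  n5 'abc': c→6
  n6 'abcc': b→7
  n7 'abccb': b→8
  n8 'abccbb': ·  ←P1

BFS fail/out derivation:
  n1('c'): parent n0 fail=0; on 'c' 0 → fail=0;  out ∅∪∅=∅
  n3('a'): parent n0 fail=0; on 'a' 0 → fail=0;  out ∅∪∅=∅
  n2('cb'): parent n1 fail=0; on 'b' 0 → fail=0;  out {0}∪∅={0}
  n4('ab'): parent n3 fail=0; on 'b' 0 → fail=0;  out ∅∪∅=∅
  n5('abc'): parent n4 fail=0; on 'c' 0 → fail=1;  out ∅∪∅=∅
  n6('abcc'): parent n5 fail=1; on 'c' 1→0 → fail=1;  out ∅∪∅=∅
  n7('abccb'): parent n6 fail=1; on 'b' 1 → fail=2;  out ∅∪{0}={0}
  n8('abccbb'): parent n7 fail=2; on 'b' 2→0 → fail=0;  out {1}∪∅={1}

Run:
i=0 'a': node 0→3
i=1 'b': node 3→4
i=2 'c': node 4→5
i=3 'c': node 5→6
i=4 'b': node 6→7  ** P0@[3:4]
i=5 'b': node 7→8  ** P1@[0:5]
i=6 'b': node 8→0 ·f
i=7 'c': node 0→1
i=8 'c': node 1→1 ·f
i=9 'b': node 1→2  ** P0@[8:9]
i=10 'c': node 2→1 ·f
i=11 'c': node 1→1 ·f
i=12 'c': node 1→1 ·f
i=13 'a': node 1→3 ·f
i=14 'a': node 3→3 ·f
i=15 'c': node 3→1 ·f
i=16 'b': node 1→2  ** P0@[15:16]
i=17 'c': node 2→1 ·f
i=18 'c': node 1→1 ·f
i=19 'b': node 1→2  ** P0@[18:19]
i=20 'c': node 2→1 ·f
i=21 'b': node 1→2  ** P0@[20:21]
i=22 'c': node 2→1 ·f
i=23 'a': node 1→3 ·f
i=24 'c': node 3→1 ·f
i=25 'b': node 1→2  ** P0@[24:25]
i=26 'c': node 2→1 ·f
i=27 'a': node 1→3 ·f
i=28 'b': node 3→4
i=29 'c': node 4→5
i=30 'c': node 5→6
i=31 'b': node 6→7  ** P0@[30:31]
i=32 'b': node 7→8  ** P1@[27:32]
i=33 'c': node 8→1 ·f
i=34 'b': node 1→2  ** P0@[33:34]
i=35 'b': node 2→0 ·f
i=36 'a': node 0→3
i=37 'b': node 3→4
i=38 'c': node 4→5
i=39 'c': node 5→6
i=40 'b': node 6→7  ** P0@[39:40]
i=41 'b': node 7→8  ** P1@[36:41]
i=42 'c': node 8→1 ·f
i=43 'b': node 1→2  ** P0@[42:43]
i=44 'c': node 2→1 ·f
i=45 'b': node 1→2  ** P0@[44:45]
i=46 'a': node 2→3 ·f
i=47 'b': node 3→4
i=48 'c': node 4→5
i=49 'c': node 5→6
i=50 'b': node 6→7  ** P0@[49:50]
i=51 'b': node 7→8  ** P1@[46:51]
i=52 'a': node 8→3 ·f
i=53 'b': node 3→4
i=54 'c': node 4→5
i=55 'b': node 5→2 ·f  ** P0@[54:55]
i=56 'b': node 2→0 ·f
i=57 'c': node 0→1
i=58 'b': node 1→2  ** P0@[57:58]
i=59 'a': node 2→3 ·f
i=60 'b': node 3→4
i=61 'c': node 4→5
i=62 'c': node 5→6
i=63 'b': node 6→7  ** P0@[62:63]
i=64 'b': node 7→8  ** P1@[59:64]
i=65 'b': node 8→0 ·f
i=66 'a': node 0→3
i=67 'b': node 3→4
i=68 'c': node 4→5
i=69 'c': node 5→6

All matches (sorted): [[4,0],[5,1],[9,0],[16,0],[19,0],[21,0],[25,0],[31,0],[32,1],[34,0],[40,0],[41,1],[43,0],[45,0],[50,0],[51,1],[55,0],[58,0],[63,0],[64,1]]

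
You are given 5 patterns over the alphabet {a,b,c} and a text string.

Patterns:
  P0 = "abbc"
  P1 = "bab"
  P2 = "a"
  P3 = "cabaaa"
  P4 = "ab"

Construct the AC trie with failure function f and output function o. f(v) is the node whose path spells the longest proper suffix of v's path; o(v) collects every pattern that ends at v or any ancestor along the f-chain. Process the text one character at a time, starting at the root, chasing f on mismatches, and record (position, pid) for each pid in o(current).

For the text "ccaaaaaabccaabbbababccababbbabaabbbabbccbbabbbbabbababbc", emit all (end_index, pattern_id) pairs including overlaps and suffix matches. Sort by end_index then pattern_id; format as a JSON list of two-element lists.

Build automaton:
Trie nodes:
  n0 'ε': a→1 b→5 c→8
  n1 'a': b→2  ←P2
  n2 'ab': b→3  ←P4
  n3 'abb': c→4
  n4 'abbc': ·  ←P0
  n5 'b': a→6
  n6 'ba': b→7
  n7 'bab': ·  ←P1
  n8 'c': a→9
  n9 'ca': b→10
  n10 'cab': a→11
  n11 'caba': a→12
  n12 'cabaa': a→13
  n13 'cabaaa': ·  ←P3

BFS fail/out derivation:
  fail(1) 'a': from fail(0)=0 chase 'a': 0 ⇒ 0;  out={2}∪out(0)={2}
  fail(5) 'b': from fail(0)=0 chase 'b': 0 ⇒ 0;  out=∅∪out(0)=∅
  fail(8) 'c': from fail(0)=0 chase 'c': 0 ⇒ 0;  out=∅∪out(0)=∅
  fail(2) 'ab': from fail(1)=0 chase 'b': 0 ⇒ 5;  out={4}∪out(5)={4}
  fail(6) 'ba': from fail(5)=0 chase 'a': 0 ⇒ 1;  out=∅∪out(1)={2}
  fail(9) 'ca': from fail(8)=0 chase 'a': 0 ⇒ 1;  out=∅∪out(1)={2}
  fail(3) 'abb': from fail(2)=5 chase 'b': 5→0 ⇒ 5;  out=∅∪out(5)=∅
  fail(7) 'bab': from fail(6)=1 chase 'b': 1 ⇒ 2;  out={1}∪out(2)={1,4}
  fail(10) 'cab': from fail(9)=1 chase 'b': 1 ⇒ 2;  out=∅∪out(2)={4}
  fail(4) 'abbc': from fail(3)=5 chase 'c': 5→0 ⇒ 8;  out={0}∪out(8)={0}
  fail(11) 'caba': from fail(10)=2 chase 'a': 2→5 ⇒ 6;  out=∅∪out(6)={2}
  fail(12) 'cabaa': from fail(11)=6 chase 'a': 6→1→0 ⇒ 1;  out=∅∪out(1)={2}
  fail(13) 'cabaaa': from fail(12)=1 chase 'a': 1→0 ⇒ 1;  out={3}∪out(1)={2,3}

Text stream:
[0] read 'c'  n0⇒n8
[1] read 'c'  n8⇒n8 (via fail)
[2] read 'a'  n8⇒n9  → match P2@[2:2]
[3] read 'a'  n9⇒n1 (via fail)  → match P2@[3:3]
[4] read 'a'  n1⇒n1 (via fail)  → match P2@[4:4]
[5] read 'a'  n1⇒n1 (via fail)  → match P2@[5:5]
[6] read 'a'  n1⇒n1 (via fail)  → match P2@[6:6]
[7] read 'a'  n1⇒n1 (via fail)  → match P2@[7:7]
[8] read 'b'  n1⇒n2  → match P4@[7:8]
[9] read 'c'  n2⇒n8 (via fail)
[10] read 'c'  n8⇒n8 (via fail)
[11] read 'a'  n8⇒n9  → match P2@[11:11]
[12] read 'a'  n9⇒n1 (via fail)  → match P2@[12:12]
[13] read 'b'  n1⇒n2  → match P4@[12:13]
[14] read 'b'  n2⇒n3
[15] read 'b'  n3⇒n5 (via fail)
[16] read 'a'  n5⇒n6  → match P2@[16:16]
[17] read 'b'  n6⇒n7  → match P1@[15:17],P4@[16:17]
[18] read 'a'  n7⇒n6 (via fail)  → match P2@[18:18]
[19] read 'b'  n6⇒n7  → match P1@[17:19],P4@[18:19]
[20] read 'c'  n7⇒n8 (via fail)
[21] read 'c'  n8⇒n8 (via fail)
[22] read 'a'  n8⇒n9  → match P2@[22:22]
[23] read 'b'  n9⇒n10  → match P4@[22:23]
[24] read 'a'  n10⇒n11  → match P2@[24:24]
[25] read 'b'  n11⇒n7 (via fail)  → match P1@[23:25],P4@[24:25]
[26] read 'b'  n7⇒n3 (via fail)
[27] read 'b'  n3⇒n5 (via fail)
[28] read 'a'  n5⇒n6  → match P2@[28:28]
[29] read 'b'  n6⇒n7  → match P1@[27:29],P4@[28:29]
[30] read 'a'  n7⇒n6 (via fail)  → match P2@[30:30]
[31] read 'a'  n6⇒n1 (via fail)  → match P2@[31:31]
[32] read 'b'  n1⇒n2  → match P4@[31:32]
[33] read 'b'  n2⇒n3
[34] read 'b'  n3⇒n5 (via fail)
[35] read 'a'  n5⇒n6  → match P2@[35:35]
[36] read 'b'  n6⇒n7  → match P1@[34:36],P4@[35:36]
[37] read 'b'  n7⇒n3 (via fail)
[38] read 'c'  n3⇒n4  → match P0@[35:38]
[39] read 'c'  n4⇒n8 (via fail)
[40] read 'b'  n8⇒n5 (via fail)
[41] read 'b'  n5⇒n5 (via fail)
[42] read 'a'  n5⇒n6  → match P2@[42:42]
[43] read 'b'  n6⇒n7  → match P1@[41:43],P4@[42:43]
[44] read 'b'  n7⇒n3 (via fail)
[45] read 'b'  n3⇒n5 (via fail)
[46] read 'b'  n5⇒n5 (via fail)
[47] read 'a'  n5⇒n6  → match P2@[47:47]
[48] read 'b'  n6⇒n7  → match P1@[46:48],P4@[47:48]
[49] read 'b'  n7⇒n3 (via fail)
[50] read 'a'  n3⇒n6 (via fail)  → match P2@[50:50]
[51] read 'b'  n6⇒n7  → match P1@[49:51],P4@[50:51]
[52] read 'a'  n7⇒n6 (via fail)  → match P2@[52:52]
[53] read 'b'  n6⇒n7  → match P1@[51:53],P4@[52:53]
[54] read 'b'  n7⇒n3 (via fail)
[55] read 'c'  n3⇒n4  → match P0@[52:55]

Result: [[2,2],[3,2],[4,2],[5,2],[6,2],[7,2],[8,4],[11,2],[12,2],[13,4],[16,2],[17,1],[17,4],[18,2],[19,1],[19,4],[22,2],[23,4],[24,2],[25,1],[25,4],[28,2],[29,1],[29,4],[30,2],[31,2],[32,4],[35,2],[36,1],[36,4],[38,0],[42,2],[43,1],[43,4],[47,2],[48,1],[48,4],[50,2],[51,1],[51,4],[52,2],[53,1],[53,4],[55,0]]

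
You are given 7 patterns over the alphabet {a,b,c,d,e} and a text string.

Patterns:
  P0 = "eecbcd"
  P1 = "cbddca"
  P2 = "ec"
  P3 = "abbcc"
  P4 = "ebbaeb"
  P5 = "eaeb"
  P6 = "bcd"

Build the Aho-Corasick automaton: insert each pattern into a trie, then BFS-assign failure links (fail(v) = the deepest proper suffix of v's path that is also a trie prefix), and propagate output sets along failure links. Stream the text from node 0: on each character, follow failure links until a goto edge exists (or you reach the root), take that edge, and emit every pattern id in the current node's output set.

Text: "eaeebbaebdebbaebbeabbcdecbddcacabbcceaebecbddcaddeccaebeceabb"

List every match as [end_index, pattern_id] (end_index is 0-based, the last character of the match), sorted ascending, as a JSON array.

Construct AC machine:
Trie (insert patterns):
  n0 'ε': a→14 b→27 c→7 e→1
  n1 'e': a→24 b→19 c→13 e→2
  n2 'ee': c→3
  n3 'eec': b→4
  n4 'eecb': c→5
  n5 'eecbc': d→6
  n6 'eecbcd': ·  ←P0
  n7 'c': b→8
  n8 'cb': d→9
  n9 'cbd': d→10
  n10 'cbdd': c→11
  n11 'cbddc': a→12
  n12 'cbddca': ·  ←P1
  n13 'ec': ·  ←P2
  n14 'a': b→15
  n15 'ab': b→16
  n16 'abb': c→17
  n17 'abbc': c→18
  n18 'abbcc': ·  ←P3
  n19 'eb': b→20
  n20 'ebb': a→21
  n21 'ebba': e→22
  n22 'ebbae': b→23
  n23 'ebbaeb': ·  ←P4
  n24 'ea': e→25
  n25 'eae': b→26
  n26 'eaeb': ·  ←P5
  n27 'b': c→28
  n28 'bc': d→29
  n29 'bcd': ·  ←P6

BFS fail/out derivation:
  fail(1) 'e': from fail(0)=0 chase 'e': 0 ⇒ 0;  out=∅∪out(0)=∅
  fail(7) 'c': from fail(0)=0 chase 'c': 0 ⇒ 0;  out=∅∪out(0)=∅
  fail(14) 'a': from fail(0)=0 chase 'a': 0 ⇒ 0;  out=∅∪out(0)=∅
  fail(27) 'b': from fail(0)=0 chase 'b': 0 ⇒ 0;  out=∅∪out(0)=∅
  fail(2) 'ee': from fail(1)=0 chase 'e': 0 ⇒ 1;  out=∅∪out(1)=∅
  fail(8) 'cb': from fail(7)=0 chase 'b': 0 ⇒ 27;  out=∅∪out(27)=∅
  fail(13) 'ec': from fail(1)=0 chase 'c': 0 ⇒ 7;  out={2}∪out(7)={2}
  fail(15) 'ab': from fail(14)=0 chase 'b': 0 ⇒ 27;  out=∅∪out(27)=∅
  fail(19) 'eb': from fail(1)=0 chase 'b': 0 ⇒ 27;  out=∅∪out(27)=∅
  fail(24) 'ea': from fail(1)=0 chase 'a': 0 ⇒ 14;  out=∅∪out(14)=∅
  fail(28) 'bc': from fail(27)=0 chase 'c': 0 ⇒ 7;  out=∅∪out(7)=∅
  fail(3) 'eec': from fail(2)=1 chase 'c': 1 ⇒ 13;  out=∅∪out(13)={2}
  fail(9) 'cbd': from fail(8)=27 chase 'd': 27→0 ⇒ 0;  out=∅∪out(0)=∅
  fail(16) 'abb': from fail(15)=27 chase 'b': 27→0 ⇒ 27;  out=∅∪out(27)=∅
  fail(20) 'ebb': from fail(19)=27 chase 'b': 27→0 ⇒ 27;  out=∅∪out(27)=∅
  fail(25) 'eae': from fail(24)=14 chase 'e': 14→0 ⇒ 1;  out=∅∪out(1)=∅
  fail(29) 'bcd': from fail(28)=7 chase 'd': 7→0 ⇒ 0;  out={6}∪out(0)={6}
  fail(4) 'eecb': from fail(3)=13 chase 'b': 13→7 ⇒ 8;  out=∅∪out(8)=∅
  fail(10) 'cbdd': from fail(9)=0 chase 'd': 0 ⇒ 0;  out=∅∪out(0)=∅
  fail(17) 'abbc': from fail(16)=27 chase 'c': 27 ⇒ 28;  out=∅∪out(28)=∅
  fail(21) 'ebba': from fail(20)=27 chase 'a': 27→0 ⇒ 14;  out=∅∪out(14)=∅
  fail(26) 'eaeb': from fail(25)=1 chase 'b': 1 ⇒ 19;  out={5}∪out(19)={5}
  fail(5) 'eecbc': from fail(4)=8 chase 'c': 8→27 ⇒ 28;  out=∅∪out(28)=∅
  fail(11) 'cbddc': from fail(10)=0 chase 'c': 0 ⇒ 7;  out=∅∪out(7)=∅
  fail(18) 'abbcc': from fail(17)=28 chase 'c': 28→7→0 ⇒ 7;  out={3}∪out(7)={3}
  fail(22) 'ebbae': from fail(21)=14 chase 'e': 14→0 ⇒ 1;  out=∅∪out(1)=∅
  fail(6) 'eecbcd': from fail(5)=28 chase 'd': 28 ⇒ 29;  out={0}∪out(29)={0,6}
  fail(12) 'cbddca': from fail(11)=7 chase 'a': 7→0 ⇒ 14;  out={1}∪out(14)={1}
  fail(23) 'ebbaeb': from fail(22)=1 chase 'b': 1 ⇒ 19;  out={4}∪out(19)={4}

Scan:
pos 0 'e': at 1
pos 1 'a': at 24
pos 2 'e': at 25
pos 3 'e': at 2 ·f
pos 4 'b': at 19 ·f
pos 5 'b': at 20
pos 6 'a': at 21
pos 7 'e': at 22
pos 8 'b': at 23  ** P4@[3:8]
pos 9 'd': at 0 ·f
pos 10 'e': at 1
pos 11 'b': at 19
pos 12 'b': at 20
pos 13 'a': at 21
pos 14 'e': at 22
pos 15 'b': at 23  ** P4@[10:15]
pos 16 'b': at 20 ·f
pos 17 'e': at 1 ·f
pos 18 'a': at 24
pos 19 'b': at 15 ·f
pos 20 'b': at 16
pos 21 'c': at 17
pos 22 'd': at 29 ·f  ** P6@[20:22]
pos 23 'e': at 1 ·f
pos 24 'c': at 13  ** P2@[23:24]
pos 25 'b': at 8 ·f
pos 26 'd': at 9
pos 27 'd': at 10
pos 28 'c': at 11
pos 29 'a': at 12  ** P1@[24:29]
pos 30 'c': at 7 ·f
pos 31 'a': at 14 ·f
pos 32 'b': at 15
pos 33 'b': at 16
pos 34 'c': at 17
pos 35 'c': at 18  ** P3@[31:35]
pos 36 'e': at 1 ·f
pos 37 'a': at 24
pos 38 'e': at 25
pos 39 'b': at 26  ** P5@[36:39]
pos 40 'e': at 1 ·f
pos 41 'c': at 13  ** P2@[40:41]
pos 42 'b': at 8 ·f
pos 43 'd': at 9
pos 44 'd': at 10
pos 45 'c': at 11
pos 46 'a': at 12  ** P1@[41:46]
pos 47 'd': at 0 ·f
pos 48 'd': at 0
pos 49 'e': at 1
pos 50 'c': at 13  ** P2@[49:50]
pos 51 'c': at 7 ·f
pos 52 'a': at 14 ·f
pos 53 'e': at 1 ·f
pos 54 'b': at 19
pos 55 'e': at 1 ·f
pos 56 'c': at 13  ** P2@[55:56]
pos 57 'e': at 1 ·f
pos 58 'a': at 24
pos 59 'b': at 15 ·f
pos 60 'b': at 16

Matches: [[8,4],[15,4],[22,6],[24,2],[29,1],[35,3],[39,5],[41,2],[46,1],[50,2],[56,2]]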